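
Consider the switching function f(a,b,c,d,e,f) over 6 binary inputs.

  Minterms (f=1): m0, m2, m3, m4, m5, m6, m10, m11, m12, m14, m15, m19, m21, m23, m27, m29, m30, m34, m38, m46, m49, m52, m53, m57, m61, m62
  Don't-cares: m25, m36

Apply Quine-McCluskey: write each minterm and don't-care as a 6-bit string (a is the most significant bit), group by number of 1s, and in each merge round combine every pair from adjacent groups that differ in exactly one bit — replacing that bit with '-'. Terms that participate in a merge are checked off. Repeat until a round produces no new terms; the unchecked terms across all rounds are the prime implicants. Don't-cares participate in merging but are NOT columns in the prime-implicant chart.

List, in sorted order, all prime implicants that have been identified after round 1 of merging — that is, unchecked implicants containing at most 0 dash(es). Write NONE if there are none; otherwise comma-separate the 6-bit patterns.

NONE

Round 0: 000000✓ 000010✓ 000011✓ 000100✓ 000101✓ 000110✓ 001010✓ 001011✓ 001100✓ 001110✓ 001111✓ 010011✓ 010101✓ 010111✓ 011001✓ 011011✓ 011101✓ 011110✓ 100010✓ 100100✓ 100110✓ 101110✓ 110001✓ 110100✓ 110101✓ 111001✓ 111101✓ 111110✓
Round 1: -00010✓ -00100✓ -00110✓ -01110✓ -10101✓ -11001✓ -11101✓ -11110✓ 0-0011✓ 0-0101 0-1011✓ 0-1110✓ 00-010✓ 00-011✓ 00-100✓ 00-110✓ 000-00✓ 000-10✓ 0000-0✓ 00001-✓ 0001-0✓ 00010- 001-10✓ 001-11✓ 00101-✓ 0011-0✓ 00111-✓ 01-011✓ 01-101✓ 010-11 0101-1 011-01✓ 0110-1 1-0100 1-1110✓ 10-110✓ 100-10✓ 1001-0✓ 11-001✓ 11-101✓ 110-01✓ 11010- 111-01✓
Round 2: --1110 -0-110 -00-10 -001-0 -1-101 -11-01 0--011 00--10 00-01- 00-1-0 000--0 001-1- 11--01
PIs = {--1110, -0-110, -00-10, -001-0, -1-101, -11-01, 0--011, 0-0101, 00--10, 00-01-, 00-1-0, 000--0, 00010-, 001-1-, 010-11, 0101-1, 0110-1, 1-0100, 11--01, 11010-}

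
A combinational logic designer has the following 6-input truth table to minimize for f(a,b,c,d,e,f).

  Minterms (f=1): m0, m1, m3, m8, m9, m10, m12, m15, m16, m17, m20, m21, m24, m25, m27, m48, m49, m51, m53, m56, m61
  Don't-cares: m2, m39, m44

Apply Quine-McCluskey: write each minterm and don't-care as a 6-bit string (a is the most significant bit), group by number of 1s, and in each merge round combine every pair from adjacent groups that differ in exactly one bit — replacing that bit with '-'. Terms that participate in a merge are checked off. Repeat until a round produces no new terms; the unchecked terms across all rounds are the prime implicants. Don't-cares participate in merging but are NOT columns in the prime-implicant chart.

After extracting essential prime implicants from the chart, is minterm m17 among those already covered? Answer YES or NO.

YES

size-2^0 implicants → 000000(✓)  000001(✓)  000010(✓)  000011(✓)  001000(✓)  001001(✓)  001010(✓)  001100(✓)  001111  010000(✓)  010001(✓)  010100(✓)  010101(✓)  011000(✓)  011001(✓)  011011(✓)  100111  101100(✓)  110000(✓)  110001(✓)  110011(✓)  110101(✓)  111000(✓)  111101(✓)
size-2^1 implicants → -01100  -10000(✓)  -10001(✓)  -10101(✓)  -11000(✓)  0-0000(✓)  0-0001(✓)  0-1000(✓)  0-1001(✓)  00-000(✓)  00-001(✓)  00-010(✓)  0000-0(✓)  0000-1(✓)  00000-(✓)  00001-(✓)  001-00  0010-0(✓)  00100-(✓)  01-000(✓)  01-001(✓)  010-00(✓)  010-01(✓)  01000-(✓)  01010-(✓)  0110-1  01100-(✓)  11-000(✓)  11-101  110-01(✓)  1100-1  11000-(✓)
size-2^2 implicants → -1-000  -10-01  -1000-  0--000(✓)  0--001(✓)  0-000-(✓)  0-100-(✓)  00-0-0  00-00-(✓)  0000--  01-00-(✓)  010-0-
size-2^3 implicants → 0--00-
Unchecked terms (primes): -01100, -1-000, -10-01, -1000-, 0--00-, 00-0-0, 0000--, 001-00, 001111, 010-0-, 0110-1, 100111, 11-101, 1100-1
Minterm coverage:
  m0 ⊆ 0--00-,00-0-0,0000--
  m1 ⊆ 0--00-,0000--
  m3 ⊆ 0000-- [E]
  m8 ⊆ 0--00-,00-0-0,001-00
  m9 ⊆ 0--00- [E]
  m10 ⊆ 00-0-0 [E]
  m12 ⊆ -01100,001-00
  m15 ⊆ 001111 [E]
  m16 ⊆ -1-000,-1000-,0--00-,010-0-
  m17 ⊆ -10-01,-1000-,0--00-,010-0-
  m20 ⊆ 010-0- [E]
  m21 ⊆ -10-01,010-0-
  m24 ⊆ -1-000,0--00-
  m25 ⊆ 0--00-,0110-1
  m27 ⊆ 0110-1 [E]
  m48 ⊆ -1-000,-1000-
  m49 ⊆ -10-01,-1000-,1100-1
  m51 ⊆ 1100-1 [E]
  m53 ⊆ -10-01,11-101
  m56 ⊆ -1-000 [E]
  m61 ⊆ 11-101 [E]
E = {-1-000, 0--00-, 00-0-0, 0000--, 001111, 010-0-, 0110-1, 11-101, 1100-1}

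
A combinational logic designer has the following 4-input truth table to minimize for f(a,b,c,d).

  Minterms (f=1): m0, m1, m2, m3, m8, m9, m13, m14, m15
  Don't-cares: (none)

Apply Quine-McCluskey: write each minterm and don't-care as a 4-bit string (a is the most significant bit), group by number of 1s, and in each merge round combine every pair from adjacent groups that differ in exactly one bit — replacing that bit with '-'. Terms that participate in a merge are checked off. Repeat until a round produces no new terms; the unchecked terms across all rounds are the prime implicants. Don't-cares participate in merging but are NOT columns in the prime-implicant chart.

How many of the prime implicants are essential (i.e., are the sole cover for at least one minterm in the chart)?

size-2^0 implicants → 0000(✓)  0001(✓)  0010(✓)  0011(✓)  1000(✓)  1001(✓)  1101(✓)  1110(✓)  1111(✓)
size-2^1 implicants → -000(✓)  -001(✓)  00-0(✓)  00-1(✓)  000-(✓)  001-(✓)  1-01  100-(✓)  11-1  111-
size-2^2 implicants → -00-  00--
Unchecked terms (primes): -00-, 00--, 1-01, 11-1, 111-
Minterm coverage:
  m0 ⊆ -00-,00--
  m1 ⊆ -00-,00--
  m2 ⊆ 00-- [E]
  m3 ⊆ 00-- [E]
  m8 ⊆ -00- [E]
  m9 ⊆ -00-,1-01
  m13 ⊆ 1-01,11-1
  m14 ⊆ 111- [E]
  m15 ⊆ 11-1,111-
E = {-00-, 00--, 111-}

3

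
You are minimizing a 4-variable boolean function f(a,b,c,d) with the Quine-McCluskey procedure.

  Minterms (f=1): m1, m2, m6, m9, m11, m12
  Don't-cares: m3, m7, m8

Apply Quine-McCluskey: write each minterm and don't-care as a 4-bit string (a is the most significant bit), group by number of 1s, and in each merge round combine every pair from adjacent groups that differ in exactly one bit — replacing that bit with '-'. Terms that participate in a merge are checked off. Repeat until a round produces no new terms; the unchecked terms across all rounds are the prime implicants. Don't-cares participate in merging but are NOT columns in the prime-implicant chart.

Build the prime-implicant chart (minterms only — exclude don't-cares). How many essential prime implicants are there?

3

[col 0] 0001*, 0010*, 0011*, 0110*, 0111*, 1000*, 1001*, 1011*, 1100*
[col 1] -001*, -011*, 0-10*, 0-11*, 00-1*, 001-*, 011-*, 1-00, 10-1*, 100-
[col 2] -0-1, 0-1-
Prime implicants: -0-1, 0-1-, 1-00, 100-
PI chart (minterm → PIs covering it):
  1 | -0-1  (sole → essential)
  2 | 0-1-  (sole → essential)
  6 | 0-1-  (sole → essential)
  9 | -0-1,100-
  11 | -0-1  (sole → essential)
  12 | 1-00  (sole → essential)
Essential prime implicants: -0-1, 0-1-, 1-00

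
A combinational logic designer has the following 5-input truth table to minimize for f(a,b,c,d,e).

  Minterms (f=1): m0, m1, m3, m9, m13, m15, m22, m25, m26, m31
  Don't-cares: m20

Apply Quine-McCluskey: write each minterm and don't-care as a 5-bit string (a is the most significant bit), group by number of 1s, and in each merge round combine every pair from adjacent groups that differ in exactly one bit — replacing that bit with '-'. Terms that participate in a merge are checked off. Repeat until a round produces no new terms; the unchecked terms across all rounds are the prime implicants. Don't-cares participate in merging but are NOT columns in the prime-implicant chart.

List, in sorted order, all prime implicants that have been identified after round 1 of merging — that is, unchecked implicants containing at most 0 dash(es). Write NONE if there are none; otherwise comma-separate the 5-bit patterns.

11010

size-2^0 implicants → 00000(✓)  00001(✓)  00011(✓)  01001(✓)  01101(✓)  01111(✓)  10100(✓)  10110(✓)  11001(✓)  11010  11111(✓)
size-2^1 implicants → -1001  -1111  0-001  000-1  0000-  01-01  011-1  101-0
Unchecked terms (primes): -1001, -1111, 0-001, 000-1, 0000-, 01-01, 011-1, 101-0, 11010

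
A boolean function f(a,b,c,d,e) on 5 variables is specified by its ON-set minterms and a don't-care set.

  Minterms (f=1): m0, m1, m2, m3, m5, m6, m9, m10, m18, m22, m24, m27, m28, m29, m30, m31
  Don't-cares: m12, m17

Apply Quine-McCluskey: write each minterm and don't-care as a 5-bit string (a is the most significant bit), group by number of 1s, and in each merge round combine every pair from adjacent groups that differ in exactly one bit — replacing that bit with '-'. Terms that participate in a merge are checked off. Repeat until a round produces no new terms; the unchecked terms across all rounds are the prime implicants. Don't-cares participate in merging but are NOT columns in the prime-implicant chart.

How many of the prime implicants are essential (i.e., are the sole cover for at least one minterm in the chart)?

size-2^0 implicants → 00000(✓)  00001(✓)  00010(✓)  00011(✓)  00101(✓)  00110(✓)  01001(✓)  01010(✓)  01100(✓)  10001(✓)  10010(✓)  10110(✓)  11000(✓)  11011(✓)  11100(✓)  11101(✓)  11110(✓)  11111(✓)
size-2^1 implicants → -0001  -0010(✓)  -0110(✓)  -1100  0-001  0-010  00-01  00-10(✓)  000-0(✓)  000-1(✓)  0000-(✓)  0001-(✓)  1-110  10-10(✓)  11-00  11-11  111-0(✓)  111-1(✓)  1110-(✓)  1111-(✓)
size-2^2 implicants → -0-10  000--  111--
Unchecked terms (primes): -0-10, -0001, -1100, 0-001, 0-010, 00-01, 000--, 1-110, 11-00, 11-11, 111--
Minterm coverage:
  m0 ⊆ 000-- [E]
  m1 ⊆ -0001,0-001,00-01,000--
  m2 ⊆ -0-10,0-010,000--
  m3 ⊆ 000-- [E]
  m5 ⊆ 00-01 [E]
  m6 ⊆ -0-10 [E]
  m9 ⊆ 0-001 [E]
  m10 ⊆ 0-010 [E]
  m18 ⊆ -0-10 [E]
  m22 ⊆ -0-10,1-110
  m24 ⊆ 11-00 [E]
  m27 ⊆ 11-11 [E]
  m28 ⊆ -1100,11-00,111--
  m29 ⊆ 111-- [E]
  m30 ⊆ 1-110,111--
  m31 ⊆ 11-11,111--
E = {-0-10, 0-001, 0-010, 00-01, 000--, 11-00, 11-11, 111--}

8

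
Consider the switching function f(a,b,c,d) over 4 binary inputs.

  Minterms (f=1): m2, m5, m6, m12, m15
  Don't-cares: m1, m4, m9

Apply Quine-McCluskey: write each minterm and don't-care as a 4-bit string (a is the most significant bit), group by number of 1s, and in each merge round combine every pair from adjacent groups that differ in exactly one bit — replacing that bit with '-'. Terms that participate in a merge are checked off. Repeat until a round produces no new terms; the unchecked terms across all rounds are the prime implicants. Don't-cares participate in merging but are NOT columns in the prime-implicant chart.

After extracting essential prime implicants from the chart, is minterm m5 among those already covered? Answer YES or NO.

NO

[col 0] 0001*, 0010*, 0100*, 0101*, 0110*, 1001*, 1100*, 1111
[col 1] -001, -100, 0-01, 0-10, 01-0, 010-
Prime implicants: -001, -100, 0-01, 0-10, 01-0, 010-, 1111
PI chart (minterm → PIs covering it):
  2 | 0-10  (sole → essential)
  5 | 0-01,010-
  6 | 0-10,01-0
  12 | -100  (sole → essential)
  15 | 1111  (sole → essential)
Essential prime implicants: -100, 0-10, 1111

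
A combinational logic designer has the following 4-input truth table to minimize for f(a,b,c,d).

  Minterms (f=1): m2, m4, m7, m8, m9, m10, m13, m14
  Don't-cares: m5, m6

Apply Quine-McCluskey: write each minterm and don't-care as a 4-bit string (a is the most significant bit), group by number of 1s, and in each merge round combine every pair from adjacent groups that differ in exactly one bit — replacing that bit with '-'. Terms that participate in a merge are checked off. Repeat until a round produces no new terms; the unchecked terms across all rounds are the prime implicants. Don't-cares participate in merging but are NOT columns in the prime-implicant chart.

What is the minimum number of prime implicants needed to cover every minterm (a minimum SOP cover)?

4

[col 0] 0010*, 0100*, 0101*, 0110*, 0111*, 1000*, 1001*, 1010*, 1101*, 1110*
[col 1] -010*, -101, -110*, 0-10*, 01-0*, 01-1*, 010-*, 011-*, 1-01, 1-10*, 10-0, 100-
[col 2] --10, 01--
Prime implicants: --10, -101, 01--, 1-01, 10-0, 100-
PI chart (minterm → PIs covering it):
  2 | --10  (sole → essential)
  4 | 01--  (sole → essential)
  7 | 01--  (sole → essential)
  8 | 10-0,100-
  9 | 1-01,100-
  10 | --10,10-0
  13 | -101,1-01
  14 | --10  (sole → essential)
Essential prime implicants: --10, 01--
Petrick residual → -101, 100-
Minimum SOP uses 4 PIs: cd' + bc'd + a'b + ab'c'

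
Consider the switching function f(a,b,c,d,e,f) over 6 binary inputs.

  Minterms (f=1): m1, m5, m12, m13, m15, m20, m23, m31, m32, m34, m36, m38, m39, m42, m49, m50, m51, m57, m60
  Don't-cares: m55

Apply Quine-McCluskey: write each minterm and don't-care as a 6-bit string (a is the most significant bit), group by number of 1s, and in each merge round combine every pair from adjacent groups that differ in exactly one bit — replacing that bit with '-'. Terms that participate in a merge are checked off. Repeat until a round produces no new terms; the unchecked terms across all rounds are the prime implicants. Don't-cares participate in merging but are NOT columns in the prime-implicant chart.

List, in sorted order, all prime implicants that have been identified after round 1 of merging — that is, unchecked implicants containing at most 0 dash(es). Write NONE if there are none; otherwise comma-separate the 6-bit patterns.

[col 0] 000001*, 000101*, 001100*, 001101*, 001111*, 010100, 010111*, 011111*, 100000*, 100010*, 100100*, 100110*, 100111*, 101010*, 110001*, 110010*, 110011*, 110111*, 111001*, 111100
[col 1] -10111, 0-1111, 00-101, 000-01, 0011-1, 00110-, 01-111, 1-0010, 1-0111, 10-010, 100-00*, 100-10*, 1000-0*, 1001-0*, 10011-, 11-001, 110-11, 1100-1, 11001-
[col 2] 100--0
Prime implicants: -10111, 0-1111, 00-101, 000-01, 0011-1, 00110-, 01-111, 010100, 1-0010, 1-0111, 10-010, 100--0, 10011-, 11-001, 110-11, 1100-1, 11001-, 111100

010100, 111100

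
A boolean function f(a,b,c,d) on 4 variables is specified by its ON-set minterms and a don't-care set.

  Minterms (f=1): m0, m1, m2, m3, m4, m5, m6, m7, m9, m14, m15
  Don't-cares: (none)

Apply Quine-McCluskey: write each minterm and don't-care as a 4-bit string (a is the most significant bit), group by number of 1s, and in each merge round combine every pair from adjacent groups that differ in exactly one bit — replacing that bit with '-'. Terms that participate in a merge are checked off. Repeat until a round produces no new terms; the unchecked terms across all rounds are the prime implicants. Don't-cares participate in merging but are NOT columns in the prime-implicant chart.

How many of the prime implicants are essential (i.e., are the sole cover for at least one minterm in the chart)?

Round 0: 0000✓ 0001✓ 0010✓ 0011✓ 0100✓ 0101✓ 0110✓ 0111✓ 1001✓ 1110✓ 1111✓
Round 1: -001 -110✓ -111✓ 0-00✓ 0-01✓ 0-10✓ 0-11✓ 00-0✓ 00-1✓ 000-✓ 001-✓ 01-0✓ 01-1✓ 010-✓ 011-✓ 111-✓
Round 2: -11- 0--0✓ 0--1✓ 0-0-✓ 0-1-✓ 00--✓ 01--✓
Round 3: 0---
PIs = {-001, -11-, 0---}
Coverage chart:
  m0: 0--- ←essential
  m1: -001,0---
  m2: 0--- ←essential
  m3: 0--- ←essential
  m4: 0--- ←essential
  m5: 0--- ←essential
  m6: -11-,0---
  m7: -11-,0---
  m9: -001 ←essential
  m14: -11- ←essential
  m15: -11- ←essential
Essential: -001, -11-, 0---

3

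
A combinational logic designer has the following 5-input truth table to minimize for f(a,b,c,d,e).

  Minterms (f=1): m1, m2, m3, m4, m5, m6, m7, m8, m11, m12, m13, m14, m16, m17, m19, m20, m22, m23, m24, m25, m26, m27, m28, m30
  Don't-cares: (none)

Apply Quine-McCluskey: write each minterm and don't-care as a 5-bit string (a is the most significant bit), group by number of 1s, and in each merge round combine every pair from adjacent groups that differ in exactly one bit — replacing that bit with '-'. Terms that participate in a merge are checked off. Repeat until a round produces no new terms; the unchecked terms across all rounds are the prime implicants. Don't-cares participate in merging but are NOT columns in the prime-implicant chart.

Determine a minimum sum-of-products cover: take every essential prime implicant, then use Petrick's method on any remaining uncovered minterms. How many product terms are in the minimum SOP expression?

Round 0: 00001✓ 00010✓ 00011✓ 00100✓ 00101✓ 00110✓ 00111✓ 01000✓ 01011✓ 01100✓ 01101✓ 01110✓ 10000✓ 10001✓ 10011✓ 10100✓ 10110✓ 10111✓ 11000✓ 11001✓ 11010✓ 11011✓ 11100✓ 11110✓
Round 1: -0001✓ -0011✓ -0100✓ -0110✓ -0111✓ -1000✓ -1011✓ -1100✓ -1110✓ 0-011✓ 0-100✓ 0-101✓ 0-110✓ 00-01✓ 00-10✓ 00-11✓ 000-1✓ 0001-✓ 001-0✓ 001-1✓ 0010-✓ 0011-✓ 01-00✓ 011-0✓ 0110-✓ 1-000✓ 1-001✓ 1-011✓ 1-100✓ 1-110✓ 10-00✓ 10-11✓ 100-1✓ 1000-✓ 101-0✓ 1011-✓ 11-00✓ 11-10✓ 110-0✓ 110-1✓ 1100-✓ 1101-✓ 111-0✓
Round 2: --011 --100✓ --110✓ -0-11 -00-1 -01-0✓ -011- -1-00 -11-0✓ 0-1-0✓ 0-10- 00--1 00-1- 001-- 1--00 1-0-1 1-00- 1-1-0✓ 11--0 110--
Round 3: --1-0
PIs = {--011, --1-0, -0-11, -00-1, -011-, -1-00, 0-10-, 00--1, 00-1-, 001--, 1--00, 1-0-1, 1-00-, 11--0, 110--}
Coverage chart:
  m1: -00-1,00--1
  m2: 00-1- ←essential
  m3: --011,-0-11,-00-1,00--1,00-1-
  m4: --1-0,0-10-,001--
  m5: 0-10-,00--1,001--
  m6: --1-0,-011-,00-1-,001--
  m7: -0-11,-011-,00--1,00-1-,001--
  m8: -1-00 ←essential
  m11: --011 ←essential
  m12: --1-0,-1-00,0-10-
  m13: 0-10- ←essential
  m14: --1-0 ←essential
  m16: 1--00,1-00-
  m17: -00-1,1-0-1,1-00-
  m19: --011,-0-11,-00-1,1-0-1
  m20: --1-0,1--00
  m22: --1-0,-011-
  m23: -0-11,-011-
  m24: -1-00,1--00,1-00-,11--0,110--
  m25: 1-0-1,1-00-,110--
  m26: 11--0,110--
  m27: --011,1-0-1,110--
  m28: --1-0,-1-00,1--00,11--0
  m30: --1-0,11--0
Essential: --011, --1-0, -1-00, 0-10-, 00-1-
Petrick residual → -0-11, -00-1, 1--00, 110--
Min cover (9 terms): c'de + ce' + b'de + b'c'e + bd'e' + a'cd' + a'b'd + ad'e' + abc'

9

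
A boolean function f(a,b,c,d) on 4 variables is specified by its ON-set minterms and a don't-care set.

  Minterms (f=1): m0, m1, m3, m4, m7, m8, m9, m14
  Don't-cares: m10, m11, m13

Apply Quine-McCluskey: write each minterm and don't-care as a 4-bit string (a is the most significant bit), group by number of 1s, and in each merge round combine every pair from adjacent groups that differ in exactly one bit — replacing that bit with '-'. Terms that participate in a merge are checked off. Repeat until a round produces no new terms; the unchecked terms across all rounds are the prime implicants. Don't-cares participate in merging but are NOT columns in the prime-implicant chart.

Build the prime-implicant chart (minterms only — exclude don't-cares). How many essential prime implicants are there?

3

size-2^0 implicants → 0000(✓)  0001(✓)  0011(✓)  0100(✓)  0111(✓)  1000(✓)  1001(✓)  1010(✓)  1011(✓)  1101(✓)  1110(✓)
size-2^1 implicants → -000(✓)  -001(✓)  -011(✓)  0-00  0-11  00-1(✓)  000-(✓)  1-01  1-10  10-0(✓)  10-1(✓)  100-(✓)  101-(✓)
size-2^2 implicants → -0-1  -00-  10--
Unchecked terms (primes): -0-1, -00-, 0-00, 0-11, 1-01, 1-10, 10--
Minterm coverage:
  m0 ⊆ -00-,0-00
  m1 ⊆ -0-1,-00-
  m3 ⊆ -0-1,0-11
  m4 ⊆ 0-00 [E]
  m7 ⊆ 0-11 [E]
  m8 ⊆ -00-,10--
  m9 ⊆ -0-1,-00-,1-01,10--
  m14 ⊆ 1-10 [E]
E = {0-00, 0-11, 1-10}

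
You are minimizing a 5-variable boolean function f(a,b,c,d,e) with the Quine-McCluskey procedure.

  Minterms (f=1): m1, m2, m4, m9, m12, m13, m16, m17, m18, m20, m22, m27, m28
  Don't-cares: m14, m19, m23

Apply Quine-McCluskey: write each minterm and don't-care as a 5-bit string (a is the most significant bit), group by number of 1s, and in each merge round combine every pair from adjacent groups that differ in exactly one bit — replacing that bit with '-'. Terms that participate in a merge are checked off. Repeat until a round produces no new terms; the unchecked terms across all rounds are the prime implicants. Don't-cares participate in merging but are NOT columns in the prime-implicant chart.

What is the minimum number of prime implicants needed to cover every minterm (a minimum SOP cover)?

size-2^0 implicants → 00001(✓)  00010(✓)  00100(✓)  01001(✓)  01100(✓)  01101(✓)  01110(✓)  10000(✓)  10001(✓)  10010(✓)  10011(✓)  10100(✓)  10110(✓)  10111(✓)  11011(✓)  11100(✓)
size-2^1 implicants → -0001  -0010  -0100(✓)  -1100(✓)  0-001  0-100(✓)  01-01  011-0  0110-  1-011  1-100(✓)  10-00(✓)  10-10(✓)  10-11(✓)  100-0(✓)  100-1(✓)  1000-(✓)  1001-(✓)  101-0(✓)  1011-(✓)
size-2^2 implicants → --100  10--0  10-1-  100--
Unchecked terms (primes): --100, -0001, -0010, 0-001, 01-01, 011-0, 0110-, 1-011, 10--0, 10-1-, 100--
Minterm coverage:
  m1 ⊆ -0001,0-001
  m2 ⊆ -0010 [E]
  m4 ⊆ --100 [E]
  m9 ⊆ 0-001,01-01
  m12 ⊆ --100,011-0,0110-
  m13 ⊆ 01-01,0110-
  m16 ⊆ 10--0,100--
  m17 ⊆ -0001,100--
  m18 ⊆ -0010,10--0,10-1-,100--
  m20 ⊆ --100,10--0
  m22 ⊆ 10--0,10-1-
  m27 ⊆ 1-011 [E]
  m28 ⊆ --100 [E]
E = {--100, -0010, 1-011}
Petrick residual → -0001, 01-01, 10--0
Cover = cd'e' + b'c'd'e + b'c'de' + a'bd'e + ac'de + ab'e'  |cover|=6

6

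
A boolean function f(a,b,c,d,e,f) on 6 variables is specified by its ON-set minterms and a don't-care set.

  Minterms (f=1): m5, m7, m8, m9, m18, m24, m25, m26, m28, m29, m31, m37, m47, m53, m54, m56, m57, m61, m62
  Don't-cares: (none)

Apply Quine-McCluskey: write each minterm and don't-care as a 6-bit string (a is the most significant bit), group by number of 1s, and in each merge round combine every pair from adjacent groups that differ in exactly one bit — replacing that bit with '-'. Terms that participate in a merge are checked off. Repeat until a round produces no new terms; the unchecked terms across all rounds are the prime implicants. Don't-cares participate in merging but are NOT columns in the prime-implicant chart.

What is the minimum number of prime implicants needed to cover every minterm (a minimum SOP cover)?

[col 0] 000101*, 000111*, 001000*, 001001*, 010010*, 011000*, 011001*, 011010*, 011100*, 011101*, 011111*, 100101*, 101111, 110101*, 110110*, 111000*, 111001*, 111101*, 111110*
[col 1] -00101, -11000*, -11001*, -11101*, 0-1000*, 0-1001*, 0001-1, 00100-*, 01-010, 011-00*, 011-01*, 0110-0, 01100-*, 0111-1, 01110-*, 1-0101, 11-101, 11-110, 111-01*, 11100-*
[col 2] -11-01, -1100-, 0-100-, 011-0-
Prime implicants: -00101, -11-01, -1100-, 0-100-, 0001-1, 01-010, 011-0-, 0110-0, 0111-1, 1-0101, 101111, 11-101, 11-110
PI chart (minterm → PIs covering it):
  5 | -00101,0001-1
  7 | 0001-1  (sole → essential)
  8 | 0-100-  (sole → essential)
  9 | 0-100-  (sole → essential)
  18 | 01-010  (sole → essential)
  24 | -1100-,0-100-,011-0-,0110-0
  25 | -11-01,-1100-,0-100-,011-0-
  26 | 01-010,0110-0
  28 | 011-0-  (sole → essential)
  29 | -11-01,011-0-,0111-1
  31 | 0111-1  (sole → essential)
  37 | -00101,1-0101
  47 | 101111  (sole → essential)
  53 | 1-0101,11-101
  54 | 11-110  (sole → essential)
  56 | -1100-  (sole → essential)
  57 | -11-01,-1100-
  61 | -11-01,11-101
  62 | 11-110  (sole → essential)
Essential prime implicants: -1100-, 0-100-, 0001-1, 01-010, 011-0-, 0111-1, 101111, 11-110
Petrick residual → -00101, 11-101
Minimum SOP uses 10 PIs: b'c'de'f + bcd'e' + a'cd'e' + a'b'c'df + a'bd'ef' + a'bce' + a'bcdf + ab'cdef + abde'f + abdef'

10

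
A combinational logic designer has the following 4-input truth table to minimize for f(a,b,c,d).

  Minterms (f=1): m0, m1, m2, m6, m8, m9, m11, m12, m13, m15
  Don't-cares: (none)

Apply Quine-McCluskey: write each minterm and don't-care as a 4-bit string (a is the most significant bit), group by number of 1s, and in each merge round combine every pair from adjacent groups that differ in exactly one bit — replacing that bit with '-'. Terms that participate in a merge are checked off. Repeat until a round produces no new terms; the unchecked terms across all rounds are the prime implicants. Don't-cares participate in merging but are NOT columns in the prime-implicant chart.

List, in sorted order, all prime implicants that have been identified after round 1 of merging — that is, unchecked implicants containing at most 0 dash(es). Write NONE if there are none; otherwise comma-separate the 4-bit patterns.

NONE

Round 0: 0000✓ 0001✓ 0010✓ 0110✓ 1000✓ 1001✓ 1011✓ 1100✓ 1101✓ 1111✓
Round 1: -000✓ -001✓ 0-10 00-0 000-✓ 1-00✓ 1-01✓ 1-11✓ 10-1✓ 100-✓ 11-1✓ 110-✓
Round 2: -00- 1--1 1-0-
PIs = {-00-, 0-10, 00-0, 1--1, 1-0-}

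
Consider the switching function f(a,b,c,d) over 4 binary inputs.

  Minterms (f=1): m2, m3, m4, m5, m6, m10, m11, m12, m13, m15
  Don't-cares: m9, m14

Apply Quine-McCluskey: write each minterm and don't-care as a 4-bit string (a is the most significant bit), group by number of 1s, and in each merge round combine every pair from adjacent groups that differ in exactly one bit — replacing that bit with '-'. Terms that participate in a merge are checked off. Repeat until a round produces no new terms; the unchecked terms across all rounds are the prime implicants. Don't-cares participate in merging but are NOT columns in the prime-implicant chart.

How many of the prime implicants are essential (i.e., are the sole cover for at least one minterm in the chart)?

2

size-2^0 implicants → 0010(✓)  0011(✓)  0100(✓)  0101(✓)  0110(✓)  1001(✓)  1010(✓)  1011(✓)  1100(✓)  1101(✓)  1110(✓)  1111(✓)
size-2^1 implicants → -010(✓)  -011(✓)  -100(✓)  -101(✓)  -110(✓)  0-10(✓)  001-(✓)  01-0(✓)  010-(✓)  1-01(✓)  1-10(✓)  1-11(✓)  10-1(✓)  101-(✓)  11-0(✓)  11-1(✓)  110-(✓)  111-(✓)
size-2^2 implicants → --10  -01-  -1-0  -10-  1--1  1-1-  11--
Unchecked terms (primes): --10, -01-, -1-0, -10-, 1--1, 1-1-, 11--
Minterm coverage:
  m2 ⊆ --10,-01-
  m3 ⊆ -01- [E]
  m4 ⊆ -1-0,-10-
  m5 ⊆ -10- [E]
  m6 ⊆ --10,-1-0
  m10 ⊆ --10,-01-,1-1-
  m11 ⊆ -01-,1--1,1-1-
  m12 ⊆ -1-0,-10-,11--
  m13 ⊆ -10-,1--1,11--
  m15 ⊆ 1--1,1-1-,11--
E = {-01-, -10-}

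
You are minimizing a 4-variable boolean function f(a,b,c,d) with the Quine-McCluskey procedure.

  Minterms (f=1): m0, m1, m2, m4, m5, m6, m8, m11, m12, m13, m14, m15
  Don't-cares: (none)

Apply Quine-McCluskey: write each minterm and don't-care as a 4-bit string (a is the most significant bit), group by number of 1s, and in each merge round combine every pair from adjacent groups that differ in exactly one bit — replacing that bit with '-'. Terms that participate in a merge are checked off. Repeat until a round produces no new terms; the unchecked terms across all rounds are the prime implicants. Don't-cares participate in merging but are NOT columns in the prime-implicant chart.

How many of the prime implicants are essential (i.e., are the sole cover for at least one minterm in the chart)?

Round 0: 0000✓ 0001✓ 0010✓ 0100✓ 0101✓ 0110✓ 1000✓ 1011✓ 1100✓ 1101✓ 1110✓ 1111✓
Round 1: -000✓ -100✓ -101✓ -110✓ 0-00✓ 0-01✓ 0-10✓ 00-0✓ 000-✓ 01-0✓ 010-✓ 1-00✓ 1-11 11-0✓ 11-1✓ 110-✓ 111-✓
Round 2: --00 -1-0 -10- 0--0 0-0- 11--
PIs = {--00, -1-0, -10-, 0--0, 0-0-, 1-11, 11--}
Coverage chart:
  m0: --00,0--0,0-0-
  m1: 0-0- ←essential
  m2: 0--0 ←essential
  m4: --00,-1-0,-10-,0--0,0-0-
  m5: -10-,0-0-
  m6: -1-0,0--0
  m8: --00 ←essential
  m11: 1-11 ←essential
  m12: --00,-1-0,-10-,11--
  m13: -10-,11--
  m14: -1-0,11--
  m15: 1-11,11--
Essential: --00, 0--0, 0-0-, 1-11

4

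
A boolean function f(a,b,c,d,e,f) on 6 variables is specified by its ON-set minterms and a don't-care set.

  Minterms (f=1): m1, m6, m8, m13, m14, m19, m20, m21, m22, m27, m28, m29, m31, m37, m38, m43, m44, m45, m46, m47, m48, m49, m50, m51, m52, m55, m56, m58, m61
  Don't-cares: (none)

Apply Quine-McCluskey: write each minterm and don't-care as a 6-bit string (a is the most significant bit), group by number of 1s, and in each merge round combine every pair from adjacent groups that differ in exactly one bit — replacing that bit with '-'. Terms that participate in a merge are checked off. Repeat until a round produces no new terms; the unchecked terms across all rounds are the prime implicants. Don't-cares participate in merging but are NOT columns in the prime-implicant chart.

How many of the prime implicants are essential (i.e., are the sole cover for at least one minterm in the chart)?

11

Round 0: 000001 000110✓ 001000 001101✓ 001110✓ 010011✓ 010100✓ 010101✓ 010110✓ 011011✓ 011100✓ 011101✓ 011111✓ 100101✓ 100110✓ 101011✓ 101100✓ 101101✓ 101110✓ 101111✓ 110000✓ 110001✓ 110010✓ 110011✓ 110100✓ 110111✓ 111000✓ 111010✓ 111101✓
Round 1: -00110✓ -01101✓ -01110✓ -10011 -10100 -11101✓ 0-0110 0-1101✓ 00-110✓ 01-011 01-100✓ 01-101✓ 0101-0 01010-✓ 011-11 0111-1 01110-✓ 1-1101✓ 10-101 10-110✓ 101-11 1011-0✓ 1011-1✓ 10110-✓ 10111-✓ 11-000✓ 11-010✓ 110-00 110-11 1100-0✓ 1100-1✓ 11000-✓ 11001-✓ 1110-0✓
Round 2: --1101 -0-110 01-10- 1011-- 11-0-0 1100--
PIs = {--1101, -0-110, -10011, -10100, 0-0110, 000001, 001000, 01-011, 01-10-, 0101-0, 011-11, 0111-1, 10-101, 101-11, 1011--, 11-0-0, 110-00, 110-11, 1100--}
Coverage chart:
  m1: 000001 ←essential
  m6: -0-110,0-0110
  m8: 001000 ←essential
  m13: --1101 ←essential
  m14: -0-110 ←essential
  m19: -10011,01-011
  m20: -10100,01-10-,0101-0
  m21: 01-10- ←essential
  m22: 0-0110,0101-0
  m27: 01-011,011-11
  m28: 01-10- ←essential
  m29: --1101,01-10-,0111-1
  m31: 011-11,0111-1
  m37: 10-101 ←essential
  m38: -0-110 ←essential
  m43: 101-11 ←essential
  m44: 1011-- ←essential
  m45: --1101,10-101,1011--
  m46: -0-110,1011--
  m47: 101-11,1011--
  m48: 11-0-0,110-00,1100--
  m49: 1100-- ←essential
  m50: 11-0-0,1100--
  m51: -10011,110-11,1100--
  m52: -10100,110-00
  m55: 110-11 ←essential
  m56: 11-0-0 ←essential
  m58: 11-0-0 ←essential
  m61: --1101 ←essential
Essential: --1101, -0-110, 000001, 001000, 01-10-, 10-101, 101-11, 1011--, 11-0-0, 110-11, 1100--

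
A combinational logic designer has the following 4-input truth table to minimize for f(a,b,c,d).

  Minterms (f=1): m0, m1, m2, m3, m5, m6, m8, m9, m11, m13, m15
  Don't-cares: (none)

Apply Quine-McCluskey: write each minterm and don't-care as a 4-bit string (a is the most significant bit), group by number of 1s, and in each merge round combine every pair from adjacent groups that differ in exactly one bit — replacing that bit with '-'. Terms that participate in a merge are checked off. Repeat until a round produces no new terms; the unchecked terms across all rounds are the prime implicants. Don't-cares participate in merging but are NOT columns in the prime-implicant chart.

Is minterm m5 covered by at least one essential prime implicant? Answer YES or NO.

YES

Round 0: 0000✓ 0001✓ 0010✓ 0011✓ 0101✓ 0110✓ 1000✓ 1001✓ 1011✓ 1101✓ 1111✓
Round 1: -000✓ -001✓ -011✓ -101✓ 0-01✓ 0-10 00-0✓ 00-1✓ 000-✓ 001-✓ 1-01✓ 1-11✓ 10-1✓ 100-✓ 11-1✓
Round 2: --01 -0-1 -00- 00-- 1--1
PIs = {--01, -0-1, -00-, 0-10, 00--, 1--1}
Coverage chart:
  m0: -00-,00--
  m1: --01,-0-1,-00-,00--
  m2: 0-10,00--
  m3: -0-1,00--
  m5: --01 ←essential
  m6: 0-10 ←essential
  m8: -00- ←essential
  m9: --01,-0-1,-00-,1--1
  m11: -0-1,1--1
  m13: --01,1--1
  m15: 1--1 ←essential
Essential: --01, -00-, 0-10, 1--1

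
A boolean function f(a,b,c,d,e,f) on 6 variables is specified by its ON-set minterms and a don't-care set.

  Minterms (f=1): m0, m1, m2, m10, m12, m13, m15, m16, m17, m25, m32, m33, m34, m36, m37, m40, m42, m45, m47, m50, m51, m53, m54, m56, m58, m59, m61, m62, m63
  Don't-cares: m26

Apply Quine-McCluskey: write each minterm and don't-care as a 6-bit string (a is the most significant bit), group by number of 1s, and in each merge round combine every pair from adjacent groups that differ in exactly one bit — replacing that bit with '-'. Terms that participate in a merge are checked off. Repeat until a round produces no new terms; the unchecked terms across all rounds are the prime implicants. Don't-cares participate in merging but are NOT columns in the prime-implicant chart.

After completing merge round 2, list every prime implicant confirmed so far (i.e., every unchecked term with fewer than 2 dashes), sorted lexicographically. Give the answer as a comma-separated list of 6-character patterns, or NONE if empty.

[col 0] 000000*, 000001*, 000010*, 001010*, 001100*, 001101*, 001111*, 010000*, 010001*, 011001*, 011010*, 100000*, 100001*, 100010*, 100100*, 100101*, 101000*, 101010*, 101101*, 101111*, 110010*, 110011*, 110101*, 110110*, 111000*, 111010*, 111011*, 111101*, 111110*, 111111*
[col 1] -00000*, -00001*, -00010*, -01010*, -01101*, -01111*, -11010*, 0-0000*, 0-0001*, 0-1010*, 00-010*, 0000-0*, 00000-*, 0011-1*, 00110-, 01-001, 01000-*, 1-0010*, 1-0101*, 1-1000*, 1-1010*, 1-1101*, 1-1111*, 10-000*, 10-010*, 10-101*, 100-00*, 100-01*, 1000-0*, 10000-*, 10010-*, 1010-0*, 1011-1*, 11-010*, 11-011*, 11-101*, 11-110*, 110-10*, 11001-*, 111-10*, 111-11*, 1110-0*, 11101-*, 1111-1*, 11111-*
[col 2] --1010, -0-010, -000-0, -0000-, -011-1, 0-000-, 1--010, 1--101, 1-10-0, 1-11-1, 10-0-0, 100-0-, 11--10, 11-01-, 111-1-
Prime implicants: --1010, -0-010, -000-0, -0000-, -011-1, 0-000-, 00110-, 01-001, 1--010, 1--101, 1-10-0, 1-11-1, 10-0-0, 100-0-, 11--10, 11-01-, 111-1-

00110-, 01-001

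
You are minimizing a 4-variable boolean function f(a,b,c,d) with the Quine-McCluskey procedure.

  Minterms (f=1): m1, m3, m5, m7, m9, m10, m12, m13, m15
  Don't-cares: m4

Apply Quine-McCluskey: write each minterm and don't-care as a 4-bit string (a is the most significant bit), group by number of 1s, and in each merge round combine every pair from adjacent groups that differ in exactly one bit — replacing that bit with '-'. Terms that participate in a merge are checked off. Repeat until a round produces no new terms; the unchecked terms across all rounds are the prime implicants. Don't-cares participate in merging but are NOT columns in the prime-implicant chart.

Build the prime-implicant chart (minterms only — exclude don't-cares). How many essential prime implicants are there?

Round 0: 0001✓ 0011✓ 0100✓ 0101✓ 0111✓ 1001✓ 1010 1100✓ 1101✓ 1111✓
Round 1: -001✓ -100✓ -101✓ -111✓ 0-01✓ 0-11✓ 00-1✓ 01-1✓ 010-✓ 1-01✓ 11-1✓ 110-✓
Round 2: --01 -1-1 -10- 0--1
PIs = {--01, -1-1, -10-, 0--1, 1010}
Coverage chart:
  m1: --01,0--1
  m3: 0--1 ←essential
  m5: --01,-1-1,-10-,0--1
  m7: -1-1,0--1
  m9: --01 ←essential
  m10: 1010 ←essential
  m12: -10- ←essential
  m13: --01,-1-1,-10-
  m15: -1-1 ←essential
Essential: --01, -1-1, -10-, 0--1, 1010

5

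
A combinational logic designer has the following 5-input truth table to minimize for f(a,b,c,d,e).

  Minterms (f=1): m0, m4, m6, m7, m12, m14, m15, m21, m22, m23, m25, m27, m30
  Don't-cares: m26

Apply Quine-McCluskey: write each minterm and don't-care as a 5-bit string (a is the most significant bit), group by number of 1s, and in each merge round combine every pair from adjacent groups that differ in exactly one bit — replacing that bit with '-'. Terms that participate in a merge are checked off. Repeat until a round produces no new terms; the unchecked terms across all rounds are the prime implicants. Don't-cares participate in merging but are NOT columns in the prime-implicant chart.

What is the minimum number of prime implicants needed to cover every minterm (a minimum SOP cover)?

6

size-2^0 implicants → 00000(✓)  00100(✓)  00110(✓)  00111(✓)  01100(✓)  01110(✓)  01111(✓)  10101(✓)  10110(✓)  10111(✓)  11001(✓)  11010(✓)  11011(✓)  11110(✓)
size-2^1 implicants → -0110(✓)  -0111(✓)  -1110(✓)  0-100(✓)  0-110(✓)  0-111(✓)  00-00  001-0(✓)  0011-(✓)  011-0(✓)  0111-(✓)  1-110(✓)  101-1  1011-(✓)  11-10  110-1  1101-
size-2^2 implicants → --110  -011-  0-1-0  0-11-
Unchecked terms (primes): --110, -011-, 0-1-0, 0-11-, 00-00, 101-1, 11-10, 110-1, 1101-
Minterm coverage:
  m0 ⊆ 00-00 [E]
  m4 ⊆ 0-1-0,00-00
  m6 ⊆ --110,-011-,0-1-0,0-11-
  m7 ⊆ -011-,0-11-
  m12 ⊆ 0-1-0 [E]
  m14 ⊆ --110,0-1-0,0-11-
  m15 ⊆ 0-11- [E]
  m21 ⊆ 101-1 [E]
  m22 ⊆ --110,-011-
  m23 ⊆ -011-,101-1
  m25 ⊆ 110-1 [E]
  m27 ⊆ 110-1,1101-
  m30 ⊆ --110,11-10
E = {0-1-0, 0-11-, 00-00, 101-1, 110-1}
Petrick residual → --110
Cover = cde' + a'ce' + a'cd + a'b'd'e' + ab'ce + abc'e  |cover|=6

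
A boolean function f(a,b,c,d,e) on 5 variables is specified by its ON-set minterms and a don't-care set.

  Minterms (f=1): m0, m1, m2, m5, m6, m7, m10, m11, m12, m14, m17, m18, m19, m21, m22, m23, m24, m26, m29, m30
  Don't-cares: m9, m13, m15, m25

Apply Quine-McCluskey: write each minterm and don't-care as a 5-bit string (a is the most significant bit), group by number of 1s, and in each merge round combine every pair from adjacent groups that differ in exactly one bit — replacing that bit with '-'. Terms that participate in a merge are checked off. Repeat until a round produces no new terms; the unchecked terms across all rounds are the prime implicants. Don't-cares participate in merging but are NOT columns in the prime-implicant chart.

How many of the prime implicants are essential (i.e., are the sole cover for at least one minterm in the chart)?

3

size-2^0 implicants → 00000(✓)  00001(✓)  00010(✓)  00101(✓)  00110(✓)  00111(✓)  01001(✓)  01010(✓)  01011(✓)  01100(✓)  01101(✓)  01110(✓)  01111(✓)  10001(✓)  10010(✓)  10011(✓)  10101(✓)  10110(✓)  10111(✓)  11000(✓)  11001(✓)  11010(✓)  11101(✓)  11110(✓)
size-2^1 implicants → -0001(✓)  -0010(✓)  -0101(✓)  -0110(✓)  -0111(✓)  -1001(✓)  -1010(✓)  -1101(✓)  -1110(✓)  0-001(✓)  0-010(✓)  0-101(✓)  0-110(✓)  0-111(✓)  00-01(✓)  00-10(✓)  000-0  0000-  001-1(✓)  0011-(✓)  01-01(✓)  01-10(✓)  01-11(✓)  010-1(✓)  0101-(✓)  011-0(✓)  011-1(✓)  0110-(✓)  0111-(✓)  1-001(✓)  1-010(✓)  1-101(✓)  1-110(✓)  10-01(✓)  10-10(✓)  10-11(✓)  100-1(✓)  1001-(✓)  101-1(✓)  1011-(✓)  11-01(✓)  11-10(✓)  110-0  1100-
size-2^2 implicants → --001(✓)  --010(✓)  --101(✓)  --110(✓)  -0-01(✓)  -0-10(✓)  -01-1  -011-  -1-01(✓)  -1-10(✓)  0--01(✓)  0--10(✓)  0-1-1  0-11-  01--1  01-1-  011--  1--01(✓)  1--10(✓)  10--1  10-1-
size-2^3 implicants → ---01  ---10
Unchecked terms (primes): ---01, ---10, -01-1, -011-, 0-1-1, 0-11-, 000-0, 0000-, 01--1, 01-1-, 011--, 10--1, 10-1-, 110-0, 1100-
Minterm coverage:
  m0 ⊆ 000-0,0000-
  m1 ⊆ ---01,0000-
  m2 ⊆ ---10,000-0
  m5 ⊆ ---01,-01-1,0-1-1
  m6 ⊆ ---10,-011-,0-11-
  m7 ⊆ -01-1,-011-,0-1-1,0-11-
  m10 ⊆ ---10,01-1-
  m11 ⊆ 01--1,01-1-
  m12 ⊆ 011-- [E]
  m14 ⊆ ---10,0-11-,01-1-,011--
  m17 ⊆ ---01,10--1
  m18 ⊆ ---10,10-1-
  m19 ⊆ 10--1,10-1-
  m21 ⊆ ---01,-01-1,10--1
  m22 ⊆ ---10,-011-,10-1-
  m23 ⊆ -01-1,-011-,10--1,10-1-
  m24 ⊆ 110-0,1100-
  m26 ⊆ ---10,110-0
  m29 ⊆ ---01 [E]
  m30 ⊆ ---10 [E]
E = {---01, ---10, 011--}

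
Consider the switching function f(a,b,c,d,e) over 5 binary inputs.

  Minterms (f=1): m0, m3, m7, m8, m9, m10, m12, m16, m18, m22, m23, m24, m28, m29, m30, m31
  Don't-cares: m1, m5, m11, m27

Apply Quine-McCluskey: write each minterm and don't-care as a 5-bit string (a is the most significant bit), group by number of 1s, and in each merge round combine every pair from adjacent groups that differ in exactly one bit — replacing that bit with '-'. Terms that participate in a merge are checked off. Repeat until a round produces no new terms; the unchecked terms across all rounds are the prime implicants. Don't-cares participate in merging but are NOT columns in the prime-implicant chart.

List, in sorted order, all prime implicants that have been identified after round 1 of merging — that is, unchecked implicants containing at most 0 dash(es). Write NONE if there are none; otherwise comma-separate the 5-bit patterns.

Round 0: 00000✓ 00001✓ 00011✓ 00101✓ 00111✓ 01000✓ 01001✓ 01010✓ 01011✓ 01100✓ 10000✓ 10010✓ 10110✓ 10111✓ 11000✓ 11011✓ 11100✓ 11101✓ 11110✓ 11111✓
Round 1: -0000✓ -0111 -1000✓ -1011 -1100✓ 0-000✓ 0-001✓ 0-011✓ 00-01✓ 00-11✓ 000-1✓ 0000-✓ 001-1✓ 01-00✓ 010-0✓ 010-1✓ 0100-✓ 0101-✓ 1-000✓ 1-110✓ 1-111✓ 10-10 100-0 1011-✓ 11-00✓ 11-11 111-0✓ 111-1✓ 1110-✓ 1111-✓
Round 2: --000 -1-00 0-0-1 0-00- 00--1 010-- 1-11- 111--
PIs = {--000, -0111, -1-00, -1011, 0-0-1, 0-00-, 00--1, 010--, 1-11-, 10-10, 100-0, 11-11, 111--}

NONE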